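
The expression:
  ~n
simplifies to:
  ~n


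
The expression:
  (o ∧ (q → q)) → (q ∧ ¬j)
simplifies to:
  (q ∧ ¬j) ∨ ¬o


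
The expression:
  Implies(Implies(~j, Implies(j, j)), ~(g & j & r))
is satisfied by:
  {g: False, r: False, j: False}
  {j: True, g: False, r: False}
  {r: True, g: False, j: False}
  {j: True, r: True, g: False}
  {g: True, j: False, r: False}
  {j: True, g: True, r: False}
  {r: True, g: True, j: False}


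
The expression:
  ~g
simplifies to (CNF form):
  ~g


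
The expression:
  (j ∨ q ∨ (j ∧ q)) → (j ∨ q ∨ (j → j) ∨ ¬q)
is always true.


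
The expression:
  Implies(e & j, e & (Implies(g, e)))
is always true.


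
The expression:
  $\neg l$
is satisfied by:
  {l: False}


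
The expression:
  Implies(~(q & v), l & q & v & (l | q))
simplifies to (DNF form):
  q & v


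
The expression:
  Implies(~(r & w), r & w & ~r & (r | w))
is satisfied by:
  {r: True, w: True}


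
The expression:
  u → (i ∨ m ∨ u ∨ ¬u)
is always true.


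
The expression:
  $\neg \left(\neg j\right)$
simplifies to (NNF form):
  $j$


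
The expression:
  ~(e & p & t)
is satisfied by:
  {p: False, e: False, t: False}
  {t: True, p: False, e: False}
  {e: True, p: False, t: False}
  {t: True, e: True, p: False}
  {p: True, t: False, e: False}
  {t: True, p: True, e: False}
  {e: True, p: True, t: False}


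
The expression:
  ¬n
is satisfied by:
  {n: False}


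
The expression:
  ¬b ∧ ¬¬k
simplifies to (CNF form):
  k ∧ ¬b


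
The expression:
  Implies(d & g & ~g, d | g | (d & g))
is always true.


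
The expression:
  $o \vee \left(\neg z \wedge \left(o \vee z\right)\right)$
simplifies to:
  $o$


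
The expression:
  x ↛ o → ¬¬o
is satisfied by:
  {o: True, x: False}
  {x: False, o: False}
  {x: True, o: True}


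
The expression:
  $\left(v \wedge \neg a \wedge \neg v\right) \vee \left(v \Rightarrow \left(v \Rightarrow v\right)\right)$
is always true.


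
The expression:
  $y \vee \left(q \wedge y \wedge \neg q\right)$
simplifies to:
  $y$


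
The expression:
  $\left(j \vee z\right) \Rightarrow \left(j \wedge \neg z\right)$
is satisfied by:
  {z: False}


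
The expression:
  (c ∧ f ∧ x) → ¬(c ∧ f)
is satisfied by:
  {c: False, x: False, f: False}
  {f: True, c: False, x: False}
  {x: True, c: False, f: False}
  {f: True, x: True, c: False}
  {c: True, f: False, x: False}
  {f: True, c: True, x: False}
  {x: True, c: True, f: False}


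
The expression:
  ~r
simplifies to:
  ~r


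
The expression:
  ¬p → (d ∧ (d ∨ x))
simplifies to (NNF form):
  d ∨ p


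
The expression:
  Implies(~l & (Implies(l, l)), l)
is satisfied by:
  {l: True}


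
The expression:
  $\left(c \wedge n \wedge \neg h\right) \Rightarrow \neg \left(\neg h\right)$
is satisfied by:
  {h: True, c: False, n: False}
  {c: False, n: False, h: False}
  {h: True, n: True, c: False}
  {n: True, c: False, h: False}
  {h: True, c: True, n: False}
  {c: True, h: False, n: False}
  {h: True, n: True, c: True}


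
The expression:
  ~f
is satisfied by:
  {f: False}


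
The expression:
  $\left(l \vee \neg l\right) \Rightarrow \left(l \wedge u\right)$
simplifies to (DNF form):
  $l \wedge u$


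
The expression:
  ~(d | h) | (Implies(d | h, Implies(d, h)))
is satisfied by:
  {h: True, d: False}
  {d: False, h: False}
  {d: True, h: True}


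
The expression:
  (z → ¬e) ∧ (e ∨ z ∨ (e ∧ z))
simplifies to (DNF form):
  (e ∧ ¬z) ∨ (z ∧ ¬e)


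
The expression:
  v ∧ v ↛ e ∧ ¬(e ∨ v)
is never true.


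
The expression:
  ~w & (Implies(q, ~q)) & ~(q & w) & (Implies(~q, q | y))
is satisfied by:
  {y: True, q: False, w: False}


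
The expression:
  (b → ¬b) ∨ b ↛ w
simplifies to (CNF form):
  ¬b ∨ ¬w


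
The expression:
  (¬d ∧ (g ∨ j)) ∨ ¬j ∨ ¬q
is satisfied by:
  {q: False, d: False, j: False}
  {j: True, q: False, d: False}
  {d: True, q: False, j: False}
  {j: True, d: True, q: False}
  {q: True, j: False, d: False}
  {j: True, q: True, d: False}
  {d: True, q: True, j: False}


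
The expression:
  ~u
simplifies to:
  ~u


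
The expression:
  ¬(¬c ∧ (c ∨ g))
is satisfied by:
  {c: True, g: False}
  {g: False, c: False}
  {g: True, c: True}


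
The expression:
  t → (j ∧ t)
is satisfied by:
  {j: True, t: False}
  {t: False, j: False}
  {t: True, j: True}


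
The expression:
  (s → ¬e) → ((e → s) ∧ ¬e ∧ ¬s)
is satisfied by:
  {e: False, s: False}
  {s: True, e: True}


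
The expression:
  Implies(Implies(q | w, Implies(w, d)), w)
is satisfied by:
  {w: True}


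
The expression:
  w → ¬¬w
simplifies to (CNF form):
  True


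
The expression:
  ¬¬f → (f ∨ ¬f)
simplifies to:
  True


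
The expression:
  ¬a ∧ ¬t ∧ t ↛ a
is never true.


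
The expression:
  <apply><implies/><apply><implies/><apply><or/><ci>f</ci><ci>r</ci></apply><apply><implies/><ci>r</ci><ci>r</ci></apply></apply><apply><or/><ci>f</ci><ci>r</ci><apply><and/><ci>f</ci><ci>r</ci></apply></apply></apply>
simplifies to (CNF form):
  <apply><or/><ci>f</ci><ci>r</ci></apply>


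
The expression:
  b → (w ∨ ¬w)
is always true.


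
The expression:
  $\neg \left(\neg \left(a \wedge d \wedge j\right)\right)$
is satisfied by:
  {a: True, j: True, d: True}


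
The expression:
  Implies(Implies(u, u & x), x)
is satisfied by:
  {x: True, u: True}
  {x: True, u: False}
  {u: True, x: False}


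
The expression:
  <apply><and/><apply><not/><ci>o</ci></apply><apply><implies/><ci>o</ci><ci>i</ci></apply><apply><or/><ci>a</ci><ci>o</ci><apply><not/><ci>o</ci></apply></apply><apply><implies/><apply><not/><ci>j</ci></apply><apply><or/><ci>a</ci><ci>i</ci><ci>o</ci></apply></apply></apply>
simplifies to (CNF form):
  <apply><and/><apply><not/><ci>o</ci></apply><apply><or/><ci>a</ci><ci>i</ci><ci>j</ci></apply></apply>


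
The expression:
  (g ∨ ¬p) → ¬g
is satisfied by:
  {g: False}


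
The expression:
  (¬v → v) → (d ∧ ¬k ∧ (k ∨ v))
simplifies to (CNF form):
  (d ∨ ¬v) ∧ (¬k ∨ ¬v)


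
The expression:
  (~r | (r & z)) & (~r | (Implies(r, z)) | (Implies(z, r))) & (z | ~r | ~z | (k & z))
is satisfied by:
  {z: True, r: False}
  {r: False, z: False}
  {r: True, z: True}


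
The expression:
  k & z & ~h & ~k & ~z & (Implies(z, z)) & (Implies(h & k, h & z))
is never true.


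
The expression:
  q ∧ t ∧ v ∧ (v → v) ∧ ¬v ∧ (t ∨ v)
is never true.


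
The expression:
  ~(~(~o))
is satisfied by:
  {o: False}


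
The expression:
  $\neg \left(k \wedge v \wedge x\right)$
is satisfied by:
  {k: False, x: False, v: False}
  {v: True, k: False, x: False}
  {x: True, k: False, v: False}
  {v: True, x: True, k: False}
  {k: True, v: False, x: False}
  {v: True, k: True, x: False}
  {x: True, k: True, v: False}


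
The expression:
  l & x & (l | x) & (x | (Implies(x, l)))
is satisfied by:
  {x: True, l: True}


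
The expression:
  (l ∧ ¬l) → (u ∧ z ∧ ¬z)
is always true.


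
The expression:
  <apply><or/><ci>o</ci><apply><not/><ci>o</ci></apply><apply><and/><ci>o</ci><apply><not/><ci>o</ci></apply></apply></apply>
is always true.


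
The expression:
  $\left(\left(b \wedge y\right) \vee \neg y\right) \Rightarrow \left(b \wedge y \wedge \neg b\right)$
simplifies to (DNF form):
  $y \wedge \neg b$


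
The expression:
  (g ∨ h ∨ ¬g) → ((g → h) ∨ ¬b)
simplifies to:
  h ∨ ¬b ∨ ¬g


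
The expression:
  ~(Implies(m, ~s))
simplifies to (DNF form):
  m & s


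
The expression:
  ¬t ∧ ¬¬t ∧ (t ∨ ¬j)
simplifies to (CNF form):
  False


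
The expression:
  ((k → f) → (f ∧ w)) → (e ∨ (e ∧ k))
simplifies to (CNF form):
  (e ∨ f ∨ ¬f) ∧ (e ∨ f ∨ ¬k) ∧ (e ∨ ¬f ∨ ¬w) ∧ (e ∨ ¬k ∨ ¬w)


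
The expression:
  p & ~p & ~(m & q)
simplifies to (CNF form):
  False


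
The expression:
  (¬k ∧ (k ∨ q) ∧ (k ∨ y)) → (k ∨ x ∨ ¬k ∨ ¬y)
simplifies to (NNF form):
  True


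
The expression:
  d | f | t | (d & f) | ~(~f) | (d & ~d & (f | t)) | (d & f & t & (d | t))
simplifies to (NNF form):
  d | f | t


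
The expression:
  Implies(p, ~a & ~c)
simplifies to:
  ~p | (~a & ~c)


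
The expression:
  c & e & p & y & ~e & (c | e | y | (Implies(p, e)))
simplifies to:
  False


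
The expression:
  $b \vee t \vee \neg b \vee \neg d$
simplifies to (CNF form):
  $\text{True}$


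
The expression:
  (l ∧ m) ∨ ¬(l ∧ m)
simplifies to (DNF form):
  True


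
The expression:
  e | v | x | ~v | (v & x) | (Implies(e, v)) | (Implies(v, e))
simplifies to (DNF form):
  True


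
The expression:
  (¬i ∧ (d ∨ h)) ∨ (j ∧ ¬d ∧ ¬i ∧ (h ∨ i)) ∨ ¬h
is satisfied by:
  {h: False, i: False}
  {i: True, h: False}
  {h: True, i: False}


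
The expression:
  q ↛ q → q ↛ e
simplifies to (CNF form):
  True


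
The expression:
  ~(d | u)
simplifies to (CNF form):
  ~d & ~u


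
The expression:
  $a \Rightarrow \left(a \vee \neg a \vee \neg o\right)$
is always true.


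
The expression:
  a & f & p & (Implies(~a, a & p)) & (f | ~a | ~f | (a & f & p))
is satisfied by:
  {a: True, p: True, f: True}


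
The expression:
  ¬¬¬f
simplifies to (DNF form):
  ¬f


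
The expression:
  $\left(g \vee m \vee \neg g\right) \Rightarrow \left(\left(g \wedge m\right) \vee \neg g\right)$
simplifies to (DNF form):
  $m \vee \neg g$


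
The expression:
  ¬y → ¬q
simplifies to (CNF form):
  y ∨ ¬q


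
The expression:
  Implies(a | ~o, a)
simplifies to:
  a | o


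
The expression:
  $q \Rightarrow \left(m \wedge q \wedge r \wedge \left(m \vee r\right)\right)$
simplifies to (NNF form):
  $\left(m \wedge r\right) \vee \neg q$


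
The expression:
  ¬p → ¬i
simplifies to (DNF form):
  p ∨ ¬i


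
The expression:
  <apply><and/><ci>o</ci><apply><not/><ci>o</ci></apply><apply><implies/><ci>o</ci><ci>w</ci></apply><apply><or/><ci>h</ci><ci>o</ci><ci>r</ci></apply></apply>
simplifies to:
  <false/>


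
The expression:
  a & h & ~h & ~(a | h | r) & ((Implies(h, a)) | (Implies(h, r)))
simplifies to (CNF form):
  False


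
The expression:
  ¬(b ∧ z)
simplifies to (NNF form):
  ¬b ∨ ¬z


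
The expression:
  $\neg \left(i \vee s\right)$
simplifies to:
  $\neg i \wedge \neg s$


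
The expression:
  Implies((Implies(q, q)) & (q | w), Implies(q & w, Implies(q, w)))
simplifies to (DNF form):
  True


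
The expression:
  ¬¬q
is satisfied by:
  {q: True}


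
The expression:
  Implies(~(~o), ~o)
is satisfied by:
  {o: False}


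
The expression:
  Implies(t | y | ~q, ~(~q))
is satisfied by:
  {q: True}


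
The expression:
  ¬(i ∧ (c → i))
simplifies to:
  ¬i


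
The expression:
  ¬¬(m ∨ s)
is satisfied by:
  {m: True, s: True}
  {m: True, s: False}
  {s: True, m: False}


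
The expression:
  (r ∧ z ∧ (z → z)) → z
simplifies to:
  True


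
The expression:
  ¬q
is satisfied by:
  {q: False}


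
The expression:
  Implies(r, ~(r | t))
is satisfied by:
  {r: False}


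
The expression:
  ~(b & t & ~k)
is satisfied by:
  {k: True, t: False, b: False}
  {t: False, b: False, k: False}
  {b: True, k: True, t: False}
  {b: True, t: False, k: False}
  {k: True, t: True, b: False}
  {t: True, k: False, b: False}
  {b: True, t: True, k: True}


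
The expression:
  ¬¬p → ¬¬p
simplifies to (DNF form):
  True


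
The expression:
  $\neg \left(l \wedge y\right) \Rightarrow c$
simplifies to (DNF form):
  $c \vee \left(l \wedge y\right)$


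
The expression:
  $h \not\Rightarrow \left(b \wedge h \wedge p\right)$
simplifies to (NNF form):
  $h \wedge \left(\neg b \vee \neg p\right)$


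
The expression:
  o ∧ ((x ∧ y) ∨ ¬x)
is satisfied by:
  {y: True, o: True, x: False}
  {o: True, x: False, y: False}
  {y: True, x: True, o: True}


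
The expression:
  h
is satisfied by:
  {h: True}


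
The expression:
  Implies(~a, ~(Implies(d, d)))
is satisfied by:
  {a: True}


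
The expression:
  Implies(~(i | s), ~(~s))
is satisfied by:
  {i: True, s: True}
  {i: True, s: False}
  {s: True, i: False}


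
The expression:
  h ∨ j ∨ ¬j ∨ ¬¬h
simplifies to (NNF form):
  True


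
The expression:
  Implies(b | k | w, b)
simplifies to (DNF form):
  b | (~k & ~w)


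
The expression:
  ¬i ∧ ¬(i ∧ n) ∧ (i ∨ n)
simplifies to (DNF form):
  n ∧ ¬i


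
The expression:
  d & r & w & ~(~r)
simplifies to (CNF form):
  d & r & w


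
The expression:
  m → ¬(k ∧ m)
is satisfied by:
  {k: False, m: False}
  {m: True, k: False}
  {k: True, m: False}


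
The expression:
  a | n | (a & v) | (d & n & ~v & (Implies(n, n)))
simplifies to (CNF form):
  a | n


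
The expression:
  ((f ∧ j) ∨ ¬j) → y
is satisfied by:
  {y: True, j: True, f: False}
  {y: True, f: False, j: False}
  {y: True, j: True, f: True}
  {y: True, f: True, j: False}
  {j: True, f: False, y: False}


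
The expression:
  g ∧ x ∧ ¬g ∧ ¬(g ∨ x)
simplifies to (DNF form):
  False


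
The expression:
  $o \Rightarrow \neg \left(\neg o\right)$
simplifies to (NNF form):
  $\text{True}$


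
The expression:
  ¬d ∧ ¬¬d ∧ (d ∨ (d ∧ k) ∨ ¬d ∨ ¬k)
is never true.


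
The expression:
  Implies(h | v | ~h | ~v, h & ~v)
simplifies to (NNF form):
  h & ~v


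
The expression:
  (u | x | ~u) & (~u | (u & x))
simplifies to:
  x | ~u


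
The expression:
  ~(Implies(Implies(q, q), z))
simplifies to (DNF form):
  ~z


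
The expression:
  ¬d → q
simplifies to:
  d ∨ q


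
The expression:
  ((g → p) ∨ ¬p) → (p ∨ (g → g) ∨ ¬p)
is always true.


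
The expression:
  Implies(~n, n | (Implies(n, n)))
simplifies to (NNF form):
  True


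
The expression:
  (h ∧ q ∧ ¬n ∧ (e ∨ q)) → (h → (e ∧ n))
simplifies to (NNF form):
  n ∨ ¬h ∨ ¬q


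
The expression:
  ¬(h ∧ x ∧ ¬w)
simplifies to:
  w ∨ ¬h ∨ ¬x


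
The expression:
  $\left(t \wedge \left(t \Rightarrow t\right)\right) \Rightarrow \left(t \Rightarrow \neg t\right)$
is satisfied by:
  {t: False}


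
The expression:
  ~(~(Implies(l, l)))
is always true.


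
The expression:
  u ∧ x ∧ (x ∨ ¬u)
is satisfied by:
  {u: True, x: True}


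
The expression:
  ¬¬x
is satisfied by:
  {x: True}


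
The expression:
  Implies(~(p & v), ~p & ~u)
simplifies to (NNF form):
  (p & v) | (~p & ~u)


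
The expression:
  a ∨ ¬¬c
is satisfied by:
  {a: True, c: True}
  {a: True, c: False}
  {c: True, a: False}


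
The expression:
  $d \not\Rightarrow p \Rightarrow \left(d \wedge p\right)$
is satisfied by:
  {p: True, d: False}
  {d: False, p: False}
  {d: True, p: True}


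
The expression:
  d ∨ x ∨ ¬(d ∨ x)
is always true.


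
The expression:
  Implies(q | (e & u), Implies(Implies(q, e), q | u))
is always true.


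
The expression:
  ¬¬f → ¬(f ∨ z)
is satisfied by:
  {f: False}


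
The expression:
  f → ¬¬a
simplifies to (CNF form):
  a ∨ ¬f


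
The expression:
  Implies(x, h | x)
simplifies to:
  True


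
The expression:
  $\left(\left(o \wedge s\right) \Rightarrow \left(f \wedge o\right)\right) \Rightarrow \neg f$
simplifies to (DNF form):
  $\neg f$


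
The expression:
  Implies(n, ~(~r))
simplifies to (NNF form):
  r | ~n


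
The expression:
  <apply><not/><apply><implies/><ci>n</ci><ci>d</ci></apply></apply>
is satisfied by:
  {n: True, d: False}


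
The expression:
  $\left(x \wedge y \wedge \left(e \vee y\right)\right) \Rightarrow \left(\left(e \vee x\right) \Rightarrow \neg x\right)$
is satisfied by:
  {y: False, x: False}
  {x: True, y: False}
  {y: True, x: False}


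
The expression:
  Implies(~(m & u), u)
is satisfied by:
  {u: True}


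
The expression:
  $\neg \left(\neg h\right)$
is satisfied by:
  {h: True}


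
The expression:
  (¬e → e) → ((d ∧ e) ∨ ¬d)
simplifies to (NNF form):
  True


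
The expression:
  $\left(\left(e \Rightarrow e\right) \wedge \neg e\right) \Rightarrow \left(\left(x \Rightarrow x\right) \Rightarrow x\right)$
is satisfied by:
  {x: True, e: True}
  {x: True, e: False}
  {e: True, x: False}


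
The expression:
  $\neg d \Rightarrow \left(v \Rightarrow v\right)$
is always true.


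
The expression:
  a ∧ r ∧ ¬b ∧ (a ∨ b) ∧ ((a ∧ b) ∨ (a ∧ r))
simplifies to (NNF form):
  a ∧ r ∧ ¬b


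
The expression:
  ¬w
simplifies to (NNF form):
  ¬w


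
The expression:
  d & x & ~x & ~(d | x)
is never true.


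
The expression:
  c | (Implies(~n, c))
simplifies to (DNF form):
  c | n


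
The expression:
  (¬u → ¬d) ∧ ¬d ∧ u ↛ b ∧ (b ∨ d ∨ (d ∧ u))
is never true.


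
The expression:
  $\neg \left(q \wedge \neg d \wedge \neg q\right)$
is always true.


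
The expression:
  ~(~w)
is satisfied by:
  {w: True}


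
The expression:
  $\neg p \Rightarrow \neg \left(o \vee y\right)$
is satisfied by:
  {p: True, y: False, o: False}
  {o: True, p: True, y: False}
  {p: True, y: True, o: False}
  {o: True, p: True, y: True}
  {o: False, y: False, p: False}


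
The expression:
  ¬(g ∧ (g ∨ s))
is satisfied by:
  {g: False}


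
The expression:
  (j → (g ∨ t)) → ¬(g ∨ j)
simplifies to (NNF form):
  ¬g ∧ (¬j ∨ ¬t)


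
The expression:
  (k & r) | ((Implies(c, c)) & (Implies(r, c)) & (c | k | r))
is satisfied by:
  {k: True, c: True}
  {k: True, c: False}
  {c: True, k: False}


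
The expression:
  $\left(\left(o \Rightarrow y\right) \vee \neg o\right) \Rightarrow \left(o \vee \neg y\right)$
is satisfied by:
  {o: True, y: False}
  {y: False, o: False}
  {y: True, o: True}


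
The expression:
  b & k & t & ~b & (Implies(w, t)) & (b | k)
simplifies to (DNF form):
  False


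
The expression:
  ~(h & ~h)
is always true.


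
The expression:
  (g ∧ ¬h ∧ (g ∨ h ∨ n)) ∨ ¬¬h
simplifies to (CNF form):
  g ∨ h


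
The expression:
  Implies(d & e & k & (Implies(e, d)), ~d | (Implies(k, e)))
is always true.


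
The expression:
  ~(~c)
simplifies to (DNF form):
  c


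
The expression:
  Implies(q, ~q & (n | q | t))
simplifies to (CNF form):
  ~q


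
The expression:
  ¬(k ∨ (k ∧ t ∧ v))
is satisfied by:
  {k: False}


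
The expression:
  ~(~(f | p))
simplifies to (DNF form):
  f | p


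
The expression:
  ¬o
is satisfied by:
  {o: False}


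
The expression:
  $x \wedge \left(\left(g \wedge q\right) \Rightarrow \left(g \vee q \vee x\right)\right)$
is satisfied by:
  {x: True}


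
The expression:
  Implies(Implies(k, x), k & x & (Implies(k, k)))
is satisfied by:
  {k: True}


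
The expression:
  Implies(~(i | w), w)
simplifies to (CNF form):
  i | w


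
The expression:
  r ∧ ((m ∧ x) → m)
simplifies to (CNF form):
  r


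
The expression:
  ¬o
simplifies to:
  ¬o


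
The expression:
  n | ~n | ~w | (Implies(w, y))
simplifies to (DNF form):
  True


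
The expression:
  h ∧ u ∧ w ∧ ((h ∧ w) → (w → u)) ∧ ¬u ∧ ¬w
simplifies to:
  False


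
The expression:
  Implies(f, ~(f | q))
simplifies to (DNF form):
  ~f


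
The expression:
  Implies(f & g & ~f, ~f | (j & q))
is always true.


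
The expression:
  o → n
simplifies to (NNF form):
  n ∨ ¬o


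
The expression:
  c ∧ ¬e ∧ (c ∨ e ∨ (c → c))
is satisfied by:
  {c: True, e: False}


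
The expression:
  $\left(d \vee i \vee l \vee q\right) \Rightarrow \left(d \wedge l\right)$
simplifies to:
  $\left(d \vee \neg i\right) \wedge \left(d \vee \neg l\right) \wedge \left(d \vee \neg q\right) \wedge \left(l \vee \neg d\right)$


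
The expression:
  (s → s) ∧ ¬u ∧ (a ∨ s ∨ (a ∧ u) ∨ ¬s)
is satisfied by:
  {u: False}


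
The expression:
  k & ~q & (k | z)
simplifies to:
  k & ~q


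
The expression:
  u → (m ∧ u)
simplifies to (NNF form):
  m ∨ ¬u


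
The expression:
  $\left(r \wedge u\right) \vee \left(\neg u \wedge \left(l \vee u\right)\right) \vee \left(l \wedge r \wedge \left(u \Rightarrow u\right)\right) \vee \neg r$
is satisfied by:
  {l: True, u: True, r: False}
  {l: True, u: False, r: False}
  {u: True, l: False, r: False}
  {l: False, u: False, r: False}
  {r: True, l: True, u: True}
  {r: True, l: True, u: False}
  {r: True, u: True, l: False}


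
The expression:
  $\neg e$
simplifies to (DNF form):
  $\neg e$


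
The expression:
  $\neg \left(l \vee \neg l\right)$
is never true.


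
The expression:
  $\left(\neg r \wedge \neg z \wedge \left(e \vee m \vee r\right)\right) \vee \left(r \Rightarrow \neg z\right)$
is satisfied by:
  {z: False, r: False}
  {r: True, z: False}
  {z: True, r: False}


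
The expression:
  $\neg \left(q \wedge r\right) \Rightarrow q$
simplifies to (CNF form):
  $q$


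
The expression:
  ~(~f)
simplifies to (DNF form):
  f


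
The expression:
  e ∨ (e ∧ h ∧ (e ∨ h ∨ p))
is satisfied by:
  {e: True}


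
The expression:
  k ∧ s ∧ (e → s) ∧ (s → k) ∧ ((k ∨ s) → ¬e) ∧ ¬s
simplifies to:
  False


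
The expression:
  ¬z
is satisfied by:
  {z: False}


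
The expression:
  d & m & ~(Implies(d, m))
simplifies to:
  False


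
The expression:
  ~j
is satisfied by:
  {j: False}


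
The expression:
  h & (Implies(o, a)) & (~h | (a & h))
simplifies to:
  a & h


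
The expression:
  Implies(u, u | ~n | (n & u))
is always true.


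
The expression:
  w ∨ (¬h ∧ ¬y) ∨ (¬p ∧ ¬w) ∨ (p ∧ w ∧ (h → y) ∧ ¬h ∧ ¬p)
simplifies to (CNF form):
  (w ∨ ¬h ∨ ¬p) ∧ (w ∨ ¬p ∨ ¬y)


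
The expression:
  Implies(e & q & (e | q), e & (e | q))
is always true.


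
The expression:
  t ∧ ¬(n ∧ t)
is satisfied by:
  {t: True, n: False}


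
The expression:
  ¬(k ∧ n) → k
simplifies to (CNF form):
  k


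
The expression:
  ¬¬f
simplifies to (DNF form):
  f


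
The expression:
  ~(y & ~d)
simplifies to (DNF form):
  d | ~y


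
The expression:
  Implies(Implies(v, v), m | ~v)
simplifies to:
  m | ~v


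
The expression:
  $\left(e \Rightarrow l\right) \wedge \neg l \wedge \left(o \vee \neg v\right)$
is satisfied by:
  {o: True, v: False, e: False, l: False}
  {l: False, v: False, o: False, e: False}
  {o: True, v: True, l: False, e: False}


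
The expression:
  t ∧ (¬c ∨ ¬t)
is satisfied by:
  {t: True, c: False}


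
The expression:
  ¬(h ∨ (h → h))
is never true.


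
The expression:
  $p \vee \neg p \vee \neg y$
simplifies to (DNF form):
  $\text{True}$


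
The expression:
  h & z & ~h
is never true.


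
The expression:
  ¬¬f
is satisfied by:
  {f: True}


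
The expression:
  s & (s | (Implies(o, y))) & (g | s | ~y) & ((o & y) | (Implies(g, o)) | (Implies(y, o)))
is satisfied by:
  {s: True, o: True, g: False, y: False}
  {s: True, g: False, o: False, y: False}
  {s: True, y: True, o: True, g: False}
  {s: True, y: True, g: False, o: False}
  {s: True, o: True, g: True, y: False}
  {s: True, g: True, o: False, y: False}
  {s: True, y: True, g: True, o: True}


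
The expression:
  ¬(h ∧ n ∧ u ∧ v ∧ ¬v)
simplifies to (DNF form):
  True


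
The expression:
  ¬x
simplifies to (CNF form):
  ¬x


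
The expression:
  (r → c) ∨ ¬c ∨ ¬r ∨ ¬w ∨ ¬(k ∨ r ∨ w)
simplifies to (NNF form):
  True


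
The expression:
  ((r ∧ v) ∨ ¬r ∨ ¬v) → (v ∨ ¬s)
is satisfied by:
  {v: True, s: False}
  {s: False, v: False}
  {s: True, v: True}


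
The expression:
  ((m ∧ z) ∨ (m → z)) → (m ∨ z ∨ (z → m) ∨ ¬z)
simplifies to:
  True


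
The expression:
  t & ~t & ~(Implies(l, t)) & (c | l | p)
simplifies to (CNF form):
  False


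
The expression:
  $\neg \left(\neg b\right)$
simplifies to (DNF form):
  $b$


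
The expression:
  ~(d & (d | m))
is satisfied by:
  {d: False}


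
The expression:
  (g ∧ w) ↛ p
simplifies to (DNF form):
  g ∧ w ∧ ¬p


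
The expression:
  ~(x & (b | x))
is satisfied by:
  {x: False}


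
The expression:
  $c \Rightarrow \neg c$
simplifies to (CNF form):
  $\neg c$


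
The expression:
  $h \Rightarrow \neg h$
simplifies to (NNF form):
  $\neg h$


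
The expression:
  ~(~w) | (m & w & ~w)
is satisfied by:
  {w: True}


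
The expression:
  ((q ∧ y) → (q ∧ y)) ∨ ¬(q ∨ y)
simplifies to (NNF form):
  True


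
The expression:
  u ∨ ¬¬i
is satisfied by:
  {i: True, u: True}
  {i: True, u: False}
  {u: True, i: False}


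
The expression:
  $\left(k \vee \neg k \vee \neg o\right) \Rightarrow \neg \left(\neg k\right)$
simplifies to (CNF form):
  $k$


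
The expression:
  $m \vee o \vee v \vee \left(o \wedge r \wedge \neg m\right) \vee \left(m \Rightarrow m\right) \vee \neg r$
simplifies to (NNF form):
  $\text{True}$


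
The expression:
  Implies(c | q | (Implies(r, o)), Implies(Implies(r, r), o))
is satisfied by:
  {o: True, r: True, c: False, q: False}
  {o: True, c: False, r: False, q: False}
  {o: True, q: True, r: True, c: False}
  {o: True, q: True, c: False, r: False}
  {o: True, r: True, c: True, q: False}
  {o: True, c: True, r: False, q: False}
  {o: True, q: True, c: True, r: True}
  {o: True, q: True, c: True, r: False}
  {r: True, q: False, c: False, o: False}


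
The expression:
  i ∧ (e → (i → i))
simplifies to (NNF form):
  i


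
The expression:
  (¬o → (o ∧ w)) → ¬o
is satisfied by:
  {o: False}


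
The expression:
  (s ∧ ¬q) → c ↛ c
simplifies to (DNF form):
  q ∨ ¬s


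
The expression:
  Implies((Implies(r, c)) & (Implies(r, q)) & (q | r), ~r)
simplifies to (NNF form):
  ~c | ~q | ~r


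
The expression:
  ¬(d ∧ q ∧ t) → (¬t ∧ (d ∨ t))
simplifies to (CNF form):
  d ∧ (q ∨ ¬t)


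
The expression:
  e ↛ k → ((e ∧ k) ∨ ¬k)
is always true.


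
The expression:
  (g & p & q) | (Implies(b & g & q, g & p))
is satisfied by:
  {p: True, g: False, q: False, b: False}
  {b: False, g: False, p: False, q: False}
  {b: True, p: True, g: False, q: False}
  {b: True, g: False, p: False, q: False}
  {q: True, p: True, b: False, g: False}
  {q: True, b: False, g: False, p: False}
  {q: True, b: True, p: True, g: False}
  {q: True, b: True, g: False, p: False}
  {p: True, g: True, q: False, b: False}
  {g: True, q: False, p: False, b: False}
  {b: True, g: True, p: True, q: False}
  {b: True, g: True, q: False, p: False}
  {p: True, g: True, q: True, b: False}
  {g: True, q: True, b: False, p: False}
  {b: True, g: True, q: True, p: True}


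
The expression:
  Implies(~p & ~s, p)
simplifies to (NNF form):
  p | s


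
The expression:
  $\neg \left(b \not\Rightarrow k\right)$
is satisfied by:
  {k: True, b: False}
  {b: False, k: False}
  {b: True, k: True}


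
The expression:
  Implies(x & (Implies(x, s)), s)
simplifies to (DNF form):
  True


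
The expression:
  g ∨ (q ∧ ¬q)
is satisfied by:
  {g: True}


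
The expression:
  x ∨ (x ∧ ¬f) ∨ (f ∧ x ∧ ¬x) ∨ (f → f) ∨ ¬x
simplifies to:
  True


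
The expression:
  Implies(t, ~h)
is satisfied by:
  {h: False, t: False}
  {t: True, h: False}
  {h: True, t: False}


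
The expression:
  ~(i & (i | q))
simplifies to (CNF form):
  ~i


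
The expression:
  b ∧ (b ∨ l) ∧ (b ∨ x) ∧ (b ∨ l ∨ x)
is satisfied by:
  {b: True}


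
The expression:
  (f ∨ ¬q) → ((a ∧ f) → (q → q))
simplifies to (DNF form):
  True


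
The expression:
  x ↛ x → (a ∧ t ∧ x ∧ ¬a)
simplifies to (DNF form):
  True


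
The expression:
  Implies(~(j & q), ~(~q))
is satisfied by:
  {q: True}


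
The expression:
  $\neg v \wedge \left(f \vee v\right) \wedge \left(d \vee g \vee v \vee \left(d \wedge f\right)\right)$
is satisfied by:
  {f: True, d: True, g: True, v: False}
  {f: True, d: True, g: False, v: False}
  {f: True, g: True, d: False, v: False}


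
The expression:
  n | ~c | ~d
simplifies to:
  n | ~c | ~d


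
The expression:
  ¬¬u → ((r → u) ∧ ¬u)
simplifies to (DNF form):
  ¬u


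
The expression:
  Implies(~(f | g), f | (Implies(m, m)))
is always true.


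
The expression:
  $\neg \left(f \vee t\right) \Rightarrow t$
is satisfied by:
  {t: True, f: True}
  {t: True, f: False}
  {f: True, t: False}


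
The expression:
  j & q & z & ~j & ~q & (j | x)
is never true.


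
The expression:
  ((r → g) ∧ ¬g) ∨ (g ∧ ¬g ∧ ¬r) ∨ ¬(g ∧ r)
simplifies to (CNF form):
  ¬g ∨ ¬r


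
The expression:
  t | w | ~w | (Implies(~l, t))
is always true.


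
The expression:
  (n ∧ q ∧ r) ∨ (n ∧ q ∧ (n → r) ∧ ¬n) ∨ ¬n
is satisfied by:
  {q: True, r: True, n: False}
  {q: True, r: False, n: False}
  {r: True, q: False, n: False}
  {q: False, r: False, n: False}
  {n: True, q: True, r: True}


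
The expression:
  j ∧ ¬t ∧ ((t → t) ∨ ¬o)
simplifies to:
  j ∧ ¬t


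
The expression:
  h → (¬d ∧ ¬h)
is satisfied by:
  {h: False}


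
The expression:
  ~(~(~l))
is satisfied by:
  {l: False}


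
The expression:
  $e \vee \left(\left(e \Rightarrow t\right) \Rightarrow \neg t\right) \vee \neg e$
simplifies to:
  $\text{True}$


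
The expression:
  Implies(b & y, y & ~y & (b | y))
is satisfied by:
  {y: False, b: False}
  {b: True, y: False}
  {y: True, b: False}


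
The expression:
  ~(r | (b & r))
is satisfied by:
  {r: False}


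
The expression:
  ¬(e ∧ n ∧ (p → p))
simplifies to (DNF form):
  ¬e ∨ ¬n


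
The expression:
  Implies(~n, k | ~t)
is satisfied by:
  {n: True, k: True, t: False}
  {n: True, t: False, k: False}
  {k: True, t: False, n: False}
  {k: False, t: False, n: False}
  {n: True, k: True, t: True}
  {n: True, t: True, k: False}
  {k: True, t: True, n: False}


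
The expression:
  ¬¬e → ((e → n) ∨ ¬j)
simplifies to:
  n ∨ ¬e ∨ ¬j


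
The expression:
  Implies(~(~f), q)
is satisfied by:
  {q: True, f: False}
  {f: False, q: False}
  {f: True, q: True}


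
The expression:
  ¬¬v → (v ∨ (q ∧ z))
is always true.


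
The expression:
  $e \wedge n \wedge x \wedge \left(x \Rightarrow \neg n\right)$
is never true.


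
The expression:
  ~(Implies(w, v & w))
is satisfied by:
  {w: True, v: False}


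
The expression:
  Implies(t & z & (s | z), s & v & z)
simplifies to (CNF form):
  (s | ~t | ~z) & (v | ~t | ~z)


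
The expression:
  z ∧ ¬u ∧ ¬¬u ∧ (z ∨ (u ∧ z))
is never true.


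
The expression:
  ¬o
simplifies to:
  ¬o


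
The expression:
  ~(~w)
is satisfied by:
  {w: True}


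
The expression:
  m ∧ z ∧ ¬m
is never true.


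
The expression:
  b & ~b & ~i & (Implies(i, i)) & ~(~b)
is never true.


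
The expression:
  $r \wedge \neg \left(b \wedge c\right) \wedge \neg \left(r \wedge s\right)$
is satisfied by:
  {r: True, c: False, b: False, s: False}
  {r: True, b: True, c: False, s: False}
  {r: True, c: True, b: False, s: False}


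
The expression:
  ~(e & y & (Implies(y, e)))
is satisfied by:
  {e: False, y: False}
  {y: True, e: False}
  {e: True, y: False}


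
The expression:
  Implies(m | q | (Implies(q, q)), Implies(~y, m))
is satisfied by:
  {y: True, m: True}
  {y: True, m: False}
  {m: True, y: False}


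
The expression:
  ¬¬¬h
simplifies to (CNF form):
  ¬h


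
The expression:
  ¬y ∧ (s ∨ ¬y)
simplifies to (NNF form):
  ¬y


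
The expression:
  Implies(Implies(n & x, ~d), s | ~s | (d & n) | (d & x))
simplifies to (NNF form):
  True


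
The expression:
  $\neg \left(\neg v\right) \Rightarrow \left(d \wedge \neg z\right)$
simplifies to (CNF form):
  $\left(d \vee \neg v\right) \wedge \left(\neg v \vee \neg z\right)$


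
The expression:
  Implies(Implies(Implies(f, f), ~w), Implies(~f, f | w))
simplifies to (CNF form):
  f | w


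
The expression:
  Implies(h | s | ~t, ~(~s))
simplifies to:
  s | (t & ~h)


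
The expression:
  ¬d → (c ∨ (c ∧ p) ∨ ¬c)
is always true.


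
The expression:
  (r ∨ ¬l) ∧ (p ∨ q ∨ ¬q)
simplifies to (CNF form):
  r ∨ ¬l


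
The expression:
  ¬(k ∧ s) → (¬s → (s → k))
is always true.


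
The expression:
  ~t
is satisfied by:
  {t: False}


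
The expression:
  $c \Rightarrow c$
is always true.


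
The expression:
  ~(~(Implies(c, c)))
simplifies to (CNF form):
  True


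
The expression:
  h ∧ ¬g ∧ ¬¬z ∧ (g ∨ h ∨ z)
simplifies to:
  h ∧ z ∧ ¬g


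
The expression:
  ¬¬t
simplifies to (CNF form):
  t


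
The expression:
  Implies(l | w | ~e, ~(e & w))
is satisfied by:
  {w: False, e: False}
  {e: True, w: False}
  {w: True, e: False}


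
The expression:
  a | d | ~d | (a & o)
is always true.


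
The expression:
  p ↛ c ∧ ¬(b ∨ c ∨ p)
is never true.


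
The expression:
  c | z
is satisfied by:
  {z: True, c: True}
  {z: True, c: False}
  {c: True, z: False}


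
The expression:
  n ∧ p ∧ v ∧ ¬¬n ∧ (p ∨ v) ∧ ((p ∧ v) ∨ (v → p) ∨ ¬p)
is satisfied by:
  {p: True, n: True, v: True}


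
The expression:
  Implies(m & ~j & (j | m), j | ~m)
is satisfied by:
  {j: True, m: False}
  {m: False, j: False}
  {m: True, j: True}


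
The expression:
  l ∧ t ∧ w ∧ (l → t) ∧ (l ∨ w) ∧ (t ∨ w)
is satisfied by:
  {t: True, w: True, l: True}


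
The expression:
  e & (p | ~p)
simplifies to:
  e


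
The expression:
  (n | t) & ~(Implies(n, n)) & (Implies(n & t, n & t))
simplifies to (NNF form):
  False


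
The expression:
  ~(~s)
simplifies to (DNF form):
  s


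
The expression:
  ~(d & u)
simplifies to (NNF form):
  ~d | ~u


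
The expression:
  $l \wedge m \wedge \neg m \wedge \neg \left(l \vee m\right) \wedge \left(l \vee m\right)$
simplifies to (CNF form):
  $\text{False}$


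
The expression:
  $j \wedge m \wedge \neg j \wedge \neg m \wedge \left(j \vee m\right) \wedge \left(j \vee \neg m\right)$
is never true.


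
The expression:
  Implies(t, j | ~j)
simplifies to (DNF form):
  True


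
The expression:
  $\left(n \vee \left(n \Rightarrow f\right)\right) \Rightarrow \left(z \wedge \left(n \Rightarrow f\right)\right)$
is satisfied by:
  {f: True, z: True, n: False}
  {z: True, n: False, f: False}
  {n: True, f: True, z: True}


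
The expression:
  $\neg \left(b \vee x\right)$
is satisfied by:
  {x: False, b: False}


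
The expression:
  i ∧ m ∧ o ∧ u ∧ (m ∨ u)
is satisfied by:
  {m: True, u: True, o: True, i: True}


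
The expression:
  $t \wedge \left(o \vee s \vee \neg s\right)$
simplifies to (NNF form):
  $t$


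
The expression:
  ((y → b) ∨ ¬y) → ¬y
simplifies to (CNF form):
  ¬b ∨ ¬y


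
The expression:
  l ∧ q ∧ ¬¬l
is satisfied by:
  {q: True, l: True}


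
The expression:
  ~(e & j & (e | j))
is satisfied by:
  {e: False, j: False}
  {j: True, e: False}
  {e: True, j: False}


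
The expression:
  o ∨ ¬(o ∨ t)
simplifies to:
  o ∨ ¬t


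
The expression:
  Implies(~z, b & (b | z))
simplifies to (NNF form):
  b | z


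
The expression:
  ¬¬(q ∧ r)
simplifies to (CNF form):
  q ∧ r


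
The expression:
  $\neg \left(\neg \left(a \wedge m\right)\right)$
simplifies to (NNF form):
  $a \wedge m$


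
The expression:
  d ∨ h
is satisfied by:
  {d: True, h: True}
  {d: True, h: False}
  {h: True, d: False}


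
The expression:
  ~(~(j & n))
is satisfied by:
  {j: True, n: True}


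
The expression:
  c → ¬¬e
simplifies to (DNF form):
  e ∨ ¬c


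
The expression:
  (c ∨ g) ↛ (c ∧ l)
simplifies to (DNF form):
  (c ∧ ¬l) ∨ (g ∧ ¬c)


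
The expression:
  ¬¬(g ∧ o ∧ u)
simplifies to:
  g ∧ o ∧ u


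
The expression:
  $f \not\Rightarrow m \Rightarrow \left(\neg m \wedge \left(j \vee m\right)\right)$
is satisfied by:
  {m: True, j: True, f: False}
  {m: True, j: False, f: False}
  {j: True, m: False, f: False}
  {m: False, j: False, f: False}
  {f: True, m: True, j: True}
  {f: True, m: True, j: False}
  {f: True, j: True, m: False}


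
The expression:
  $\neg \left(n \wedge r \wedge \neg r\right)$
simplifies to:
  $\text{True}$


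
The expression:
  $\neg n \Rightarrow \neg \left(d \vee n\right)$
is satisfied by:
  {n: True, d: False}
  {d: False, n: False}
  {d: True, n: True}


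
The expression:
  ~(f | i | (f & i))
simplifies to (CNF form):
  ~f & ~i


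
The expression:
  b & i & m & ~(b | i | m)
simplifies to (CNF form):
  False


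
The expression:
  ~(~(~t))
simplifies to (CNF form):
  ~t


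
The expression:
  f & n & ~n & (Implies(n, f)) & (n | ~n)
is never true.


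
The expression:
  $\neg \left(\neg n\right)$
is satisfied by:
  {n: True}


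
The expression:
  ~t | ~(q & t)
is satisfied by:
  {t: False, q: False}
  {q: True, t: False}
  {t: True, q: False}


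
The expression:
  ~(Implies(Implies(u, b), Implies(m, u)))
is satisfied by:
  {m: True, u: False}


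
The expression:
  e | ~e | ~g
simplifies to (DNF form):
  True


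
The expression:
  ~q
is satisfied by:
  {q: False}


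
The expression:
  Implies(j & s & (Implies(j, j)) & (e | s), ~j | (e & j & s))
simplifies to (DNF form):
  e | ~j | ~s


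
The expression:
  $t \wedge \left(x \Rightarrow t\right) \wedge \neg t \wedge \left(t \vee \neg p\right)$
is never true.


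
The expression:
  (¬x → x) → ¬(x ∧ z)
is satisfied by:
  {z: False, x: False}
  {x: True, z: False}
  {z: True, x: False}


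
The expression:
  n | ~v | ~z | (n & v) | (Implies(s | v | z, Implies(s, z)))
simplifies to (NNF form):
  True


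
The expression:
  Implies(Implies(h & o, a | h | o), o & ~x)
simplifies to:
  o & ~x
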